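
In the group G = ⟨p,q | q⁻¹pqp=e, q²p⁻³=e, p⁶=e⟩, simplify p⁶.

Compute successive powers of p, reducing at each step:
  p²: p · p = p²
  p³: (p²) · p = p³
  p⁴: (p³) · p = p⁴
  p⁵: (p⁴) · p = p⁵
  p⁶: (p⁵) · p = e

Answer: e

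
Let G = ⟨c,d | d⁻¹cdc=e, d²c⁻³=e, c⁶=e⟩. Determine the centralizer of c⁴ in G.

⟨c⁴⟩ ⊆ C_G(c⁴) since powers of c⁴ commute with c⁴; so |C_G(c⁴)| ≥ |⟨c⁴⟩| = 3.
By orbit–stabilizer, |C_G(c⁴)| = |G| / |conj. class of c⁴| = 12 / 2 = 6.
The 6 elements commuting with c⁴ are {e, c, c², c³, c⁴, c⁵}.

Answer: {e, c, c², c³, c⁴, c⁵}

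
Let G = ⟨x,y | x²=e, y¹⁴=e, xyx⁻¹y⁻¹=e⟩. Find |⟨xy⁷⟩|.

|⟨xy⁷⟩| equals the order of xy⁷. Compute successive powers until reaching e:
  (xy⁷)¹ = xy⁷, (xy⁷)² = e.
The smallest positive k with (xy⁷)ᵏ = e is 2, so |⟨xy⁷⟩| = 2.

Answer: 2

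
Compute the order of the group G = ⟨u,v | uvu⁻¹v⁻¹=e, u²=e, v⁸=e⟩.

Enumerate words in the generators, reducing via the relations: the distinct elements are
  {e, u, v, uv, v², v³, v⁴, v⁵, v⁶, v⁷, uv², uv³, uv⁴, uv⁵, uv⁶, uv⁷}.
No further products give new elements, so |G| = 16.

Answer: 16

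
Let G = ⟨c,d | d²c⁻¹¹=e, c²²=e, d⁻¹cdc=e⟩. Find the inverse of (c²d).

The order of (c²d) is 4 (smallest k with (c²d)ᵏ = e), so (c²d)⁻¹ = (c²d)³ = c²d⁻¹.
Check: (c²d) · (c²d⁻¹) → (c²d) · c² = d;   d · d⁻¹ = e, giving e as required.

Answer: c²d⁻¹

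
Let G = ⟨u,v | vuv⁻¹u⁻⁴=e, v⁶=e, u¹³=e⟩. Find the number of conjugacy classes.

The conjugacy classes (representative and size) are:
  [e] (size 1), [u⁴] (size 6), [u¹¹] (size 6), [u⁷v] (size 13), [u⁸v²] (size 13), [u¹²v³] (size 13), [u⁵v⁴] (size 13), [u¹¹v⁵] (size 13).
Class equation: 1 + 6 + 6 + 13 + 13 + 13 + 13 + 13 = 78 = |G|. So G has 8 conjugacy classes.

Answer: 8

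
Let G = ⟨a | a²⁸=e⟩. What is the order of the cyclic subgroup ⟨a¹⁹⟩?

|⟨a¹⁹⟩| equals the order of a¹⁹. Compute successive powers until reaching e:
  (a¹⁹)¹ = a¹⁹, (a¹⁹)² = a¹⁰, (a¹⁹)³ = a, (a¹⁹)⁴ = a²⁰, (a¹⁹)⁵ = a¹¹, (a¹⁹)⁶ = a², (a¹⁹)⁷ = a²¹, (a¹⁹)⁸ = a¹², (a¹⁹)⁹ = a³, (a¹⁹)¹⁰ = a²², (a¹⁹)¹¹ = a¹³, (a¹⁹)¹² = a⁴, (a¹⁹)¹³ = a²³, (a¹⁹)¹⁴ = a¹⁴, (a¹⁹)¹⁵ = a⁵, (a¹⁹)¹⁶ = a²⁴, (a¹⁹)¹⁷ = a¹⁵, (a¹⁹)¹⁸ = a⁶, (a¹⁹)¹⁹ = a²⁵, (a¹⁹)²⁰ = a¹⁶, (a¹⁹)²¹ = a⁷, (a¹⁹)²² = a²⁶, (a¹⁹)²³ = a¹⁷, (a¹⁹)²⁴ = a⁸, (a¹⁹)²⁵ = a²⁷, (a¹⁹)²⁶ = a¹⁸, (a¹⁹)²⁷ = a⁹, (a¹⁹)²⁸ = e.
The smallest positive k with (a¹⁹)ᵏ = e is 28, so |⟨a¹⁹⟩| = 28.

Answer: 28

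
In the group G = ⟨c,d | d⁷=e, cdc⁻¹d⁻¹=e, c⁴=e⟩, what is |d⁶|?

Compute successive powers until reaching e:
  (d⁶)¹ = d⁶, (d⁶)² = d⁵, (d⁶)³ = d⁴, (d⁶)⁴ = d³, (d⁶)⁵ = d², (d⁶)⁶ = d, (d⁶)⁷ = e.
The smallest positive k with (d⁶)ᵏ = e is 7.

Answer: 7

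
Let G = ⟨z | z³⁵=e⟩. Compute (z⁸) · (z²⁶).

Compute (z⁸) · (z²⁶) by multiplying left to right and reducing via the relations at each step:
  (z⁸) · z²⁶ = z³⁴

Answer: z³⁴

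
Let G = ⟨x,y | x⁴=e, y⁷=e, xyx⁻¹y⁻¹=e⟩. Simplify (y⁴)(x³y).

Compute (y⁴) · (x³y) by multiplying left to right and reducing via the relations at each step:
  (y⁴) · x³ = x³y⁴
  (x³y⁴) · y = x³y⁵

Answer: x³y⁵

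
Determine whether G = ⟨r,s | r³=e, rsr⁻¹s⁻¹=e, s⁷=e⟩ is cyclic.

|G| = 21. The element rs has order 21 (its powers give 21 distinct elements), so ⟨rs⟩ = G and G is cyclic.

Answer: Yes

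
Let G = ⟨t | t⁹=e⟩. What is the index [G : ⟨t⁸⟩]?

First find ord(t⁸) by computing successive powers:
  (t⁸)¹ = t⁸, (t⁸)² = t⁷, (t⁸)³ = t⁶, (t⁸)⁴ = t⁵, (t⁸)⁵ = t⁴, (t⁸)⁶ = t³, (t⁸)⁷ = t², (t⁸)⁸ = t, (t⁸)⁹ = e.
So |⟨t⁸⟩| = ord(t⁸) = 9. With |G| = 9, by Lagrange [G : ⟨t⁸⟩] = 9/9 = 1.

Answer: 1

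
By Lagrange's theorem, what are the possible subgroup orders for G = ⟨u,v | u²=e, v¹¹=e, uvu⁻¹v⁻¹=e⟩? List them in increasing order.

|G| = 22 = 2 · 11. By Lagrange's theorem the order of any subgroup divides 22; the divisors of 22 are 1, 2, 11, 22.

Answer: 1, 2, 11, 22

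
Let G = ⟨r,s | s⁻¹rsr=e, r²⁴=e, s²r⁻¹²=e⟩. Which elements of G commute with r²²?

⟨r²²⟩ ⊆ C_G(r²²) since powers of r²² commute with r²²; so |C_G(r²²)| ≥ |⟨r²²⟩| = 12.
By orbit–stabilizer, |C_G(r²²)| = |G| / |conj. class of r²²| = 48 / 2 = 24.
The 24 elements commuting with r²² are {e, r, r², r³, r⁴, r⁵, r⁶, r⁷, r⁸, r⁹, r¹⁰, r¹¹, r¹², r¹³, r¹⁴, r¹⁵, r¹⁶, r¹⁷, r¹⁸, r¹⁹, r²⁰, r²¹, r²², r²³}.

Answer: {e, r, r², r³, r⁴, r⁵, r⁶, r⁷, r⁸, r⁹, r¹⁰, r¹¹, r¹², r¹³, r¹⁴, r¹⁵, r¹⁶, r¹⁷, r¹⁸, r¹⁹, r²⁰, r²¹, r²², r²³}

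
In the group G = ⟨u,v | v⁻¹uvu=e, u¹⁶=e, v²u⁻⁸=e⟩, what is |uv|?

Compute successive powers until reaching e:
  (uv)¹ = uv, (uv)² = u⁸, (uv)³ = uv⁻¹, (uv)⁴ = e.
The smallest positive k with (uv)ᵏ = e is 4.

Answer: 4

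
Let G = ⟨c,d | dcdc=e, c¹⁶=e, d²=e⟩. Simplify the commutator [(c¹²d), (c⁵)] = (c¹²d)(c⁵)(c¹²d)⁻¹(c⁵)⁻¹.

[(c¹²d), (c⁵)] = (c¹²d)·(c⁵)·(c¹²d)⁻¹·(c⁵)⁻¹.
  (c¹²d) · (c⁵) = c⁷d
  (c⁷d) · (c¹²d) = c¹¹
  (c¹¹) · (c¹¹) = c⁶

Answer: c⁶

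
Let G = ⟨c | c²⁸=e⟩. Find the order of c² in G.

Compute successive powers until reaching e:
  (c²)¹ = c², (c²)² = c⁴, (c²)³ = c⁶, (c²)⁴ = c⁸, (c²)⁵ = c¹⁰, (c²)⁶ = c¹², (c²)⁷ = c¹⁴, (c²)⁸ = c¹⁶, (c²)⁹ = c¹⁸, (c²)¹⁰ = c²⁰, (c²)¹¹ = c²², (c²)¹² = c²⁴, (c²)¹³ = c²⁶, (c²)¹⁴ = e.
The smallest positive k with (c²)ᵏ = e is 14.

Answer: 14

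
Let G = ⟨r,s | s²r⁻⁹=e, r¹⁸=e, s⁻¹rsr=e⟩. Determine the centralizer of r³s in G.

⟨r³s⟩ ⊆ C_G(r³s) since powers of r³s commute with r³s; so |C_G(r³s)| ≥ |⟨r³s⟩| = 4.
By orbit–stabilizer, |C_G(r³s)| = |G| / |conj. class of r³s| = 36 / 9 = 4.
The 4 elements commuting with r³s are {e, r⁹, r³s, r³s⁻¹}.

Answer: {e, r⁹, r³s, r³s⁻¹}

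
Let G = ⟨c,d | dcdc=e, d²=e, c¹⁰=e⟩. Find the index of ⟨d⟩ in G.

First find ord(d) by computing successive powers:
  d¹ = d, d² = e.
So |⟨d⟩| = ord(d) = 2. With |G| = 20, by Lagrange [G : ⟨d⟩] = 20/2 = 10.

Answer: 10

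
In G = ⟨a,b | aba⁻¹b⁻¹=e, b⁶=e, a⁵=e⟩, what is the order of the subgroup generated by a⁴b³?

|⟨a⁴b³⟩| equals the order of a⁴b³. Compute successive powers until reaching e:
  (a⁴b³)¹ = a⁴b³, (a⁴b³)² = a³, (a⁴b³)³ = a²b³, (a⁴b³)⁴ = a, (a⁴b³)⁵ = b³, (a⁴b³)⁶ = a⁴, (a⁴b³)⁷ = a³b³, (a⁴b³)⁸ = a², (a⁴b³)⁹ = ab³, (a⁴b³)¹⁰ = e.
The smallest positive k with (a⁴b³)ᵏ = e is 10, so |⟨a⁴b³⟩| = 10.

Answer: 10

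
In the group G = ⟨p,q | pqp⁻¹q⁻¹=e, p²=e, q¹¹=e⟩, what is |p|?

Compute successive powers until reaching e:
  p¹ = p, p² = e.
The smallest positive k with pᵏ = e is 2.

Answer: 2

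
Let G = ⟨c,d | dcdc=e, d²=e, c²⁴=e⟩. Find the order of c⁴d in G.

Compute successive powers until reaching e:
  (c⁴d)¹ = c⁴d, (c⁴d)² = e.
The smallest positive k with (c⁴d)ᵏ = e is 2.

Answer: 2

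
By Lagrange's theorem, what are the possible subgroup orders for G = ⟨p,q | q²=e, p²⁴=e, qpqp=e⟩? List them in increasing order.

|G| = 48 = 2⁴ · 3. By Lagrange's theorem the order of any subgroup divides 48; the divisors of 48 are 1, 2, 3, 4, 6, 8, 12, 16, 24, 48.

Answer: 1, 2, 3, 4, 6, 8, 12, 16, 24, 48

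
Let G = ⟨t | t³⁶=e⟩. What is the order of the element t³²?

Compute successive powers until reaching e:
  (t³²)¹ = t³², (t³²)² = t²⁸, (t³²)³ = t²⁴, (t³²)⁴ = t²⁰, (t³²)⁵ = t¹⁶, (t³²)⁶ = t¹², (t³²)⁷ = t⁸, (t³²)⁸ = t⁴, (t³²)⁹ = e.
The smallest positive k with (t³²)ᵏ = e is 9.

Answer: 9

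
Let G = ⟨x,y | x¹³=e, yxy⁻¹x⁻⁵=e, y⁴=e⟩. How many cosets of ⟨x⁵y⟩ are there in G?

First find ord(x⁵y) by computing successive powers:
  (x⁵y)¹ = x⁵y, (x⁵y)² = x⁴y², (x⁵y)³ = x¹²y³, (x⁵y)⁴ = e.
So |⟨x⁵y⟩| = ord(x⁵y) = 4. With |G| = 52, by Lagrange [G : ⟨x⁵y⟩] = 52/4 = 13.

Answer: 13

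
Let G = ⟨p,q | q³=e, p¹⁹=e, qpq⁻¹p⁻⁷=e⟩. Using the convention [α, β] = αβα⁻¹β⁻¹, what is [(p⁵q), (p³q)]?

[(p⁵q), (p³q)] = (p⁵q)·(p³q)·(p⁵q)⁻¹·(p³q)⁻¹.
  (p⁵q) · (p³q) = p⁷q²
  (p⁷q²) · (p²q²) = p¹⁰q
  (p¹⁰q) · (p⁵q²) = p⁷

Answer: p⁷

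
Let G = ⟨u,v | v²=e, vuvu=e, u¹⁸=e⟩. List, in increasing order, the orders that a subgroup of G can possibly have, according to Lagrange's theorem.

|G| = 36 = 2² · 3². By Lagrange's theorem the order of any subgroup divides 36; the divisors of 36 are 1, 2, 3, 4, 6, 9, 12, 18, 36.

Answer: 1, 2, 3, 4, 6, 9, 12, 18, 36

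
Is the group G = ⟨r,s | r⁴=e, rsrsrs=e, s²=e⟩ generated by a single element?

Every cyclic group is abelian. But r·s = rs while s·r = sr, so r·s ≠ s·r and G is not abelian. Hence G is not cyclic.

Answer: No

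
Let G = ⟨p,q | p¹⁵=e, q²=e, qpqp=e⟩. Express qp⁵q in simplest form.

Multiply left to right, reducing at each step:
  q · p⁵ = p¹⁰q
  (p¹⁰q) · q = p¹⁰

Answer: p¹⁰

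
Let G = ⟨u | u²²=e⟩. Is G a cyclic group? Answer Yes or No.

|G| = 22. The element u has order 22 (its powers give 22 distinct elements), so ⟨u⟩ = G and G is cyclic.

Answer: Yes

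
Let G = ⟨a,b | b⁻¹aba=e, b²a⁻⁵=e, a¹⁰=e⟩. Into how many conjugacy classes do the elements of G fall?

The conjugacy classes (representative and size) are:
  [e] (size 1), [a] (size 2), [a⁸] (size 2), [a⁷] (size 2), [a⁴] (size 2), [a⁵] (size 1), [a⁴b] (size 5), [a²b⁻¹] (size 5).
Class equation: 1 + 2 + 2 + 2 + 2 + 1 + 5 + 5 = 20 = |G|. So G has 8 conjugacy classes.

Answer: 8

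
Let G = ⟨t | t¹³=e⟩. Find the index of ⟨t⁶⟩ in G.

First find ord(t⁶) by computing successive powers:
  (t⁶)¹ = t⁶, (t⁶)² = t¹², (t⁶)³ = t⁵, (t⁶)⁴ = t¹¹, (t⁶)⁵ = t⁴, (t⁶)⁶ = t¹⁰, (t⁶)⁷ = t³, (t⁶)⁸ = t⁹, (t⁶)⁹ = t², (t⁶)¹⁰ = t⁸, (t⁶)¹¹ = t, (t⁶)¹² = t⁷, (t⁶)¹³ = e.
So |⟨t⁶⟩| = ord(t⁶) = 13. With |G| = 13, by Lagrange [G : ⟨t⁶⟩] = 13/13 = 1.

Answer: 1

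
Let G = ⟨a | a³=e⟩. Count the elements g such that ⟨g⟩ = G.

G is cyclic of order 3. An element generates G iff its order is 3, and a cyclic group of order 3 has exactly φ(3) = 2 such elements.

Answer: 2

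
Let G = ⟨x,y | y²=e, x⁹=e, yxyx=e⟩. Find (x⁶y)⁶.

Compute successive powers of (x⁶y), reducing at each step:
  (x⁶y)²: (x⁶y) · x⁶ = y;   y · y = e
  (x⁶y)³: e · x⁶ = x⁶;   (x⁶) · y = x⁶y
  (x⁶y)⁴: (x⁶y) · x⁶ = y;   y · y = e
  (x⁶y)⁵: e · x⁶ = x⁶;   (x⁶) · y = x⁶y
  (x⁶y)⁶: (x⁶y) · x⁶ = y;   y · y = e

Answer: e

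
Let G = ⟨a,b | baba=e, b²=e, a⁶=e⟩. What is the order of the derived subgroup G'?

G' = [G, G] is generated by all commutators. The generator-pair commutators are: [a, b] = a².
The subgroup they normally generate is {e, a², a⁴}, of order 3.
Check: |G/G'| = 12/3 = 4 is the order of the abelianisation.

Answer: 3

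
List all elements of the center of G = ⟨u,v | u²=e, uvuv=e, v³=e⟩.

An element z ∈ Z(G) iff z commutes with every generator.
For example e is central: e·u = u = u·e; e·v = v = v·e.
Whereas u ∉ Z(G) since u·v = uv ≠ uv² = v·u.
Checking each of the 6 elements this way gives Z(G) = {e}, of order 1.

Answer: {e}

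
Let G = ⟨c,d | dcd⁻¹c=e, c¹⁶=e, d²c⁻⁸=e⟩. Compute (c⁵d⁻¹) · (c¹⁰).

Compute (c⁵d⁻¹) · (c¹⁰) by multiplying left to right and reducing via the relations at each step:
  (c⁵d⁻¹) · c¹⁰ = c³d

Answer: c³d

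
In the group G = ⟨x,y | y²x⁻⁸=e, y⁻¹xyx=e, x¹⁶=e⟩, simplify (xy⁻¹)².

Compute successive powers of (xy⁻¹), reducing at each step:
  (xy⁻¹)²: (xy⁻¹) · x = y⁻¹;   (y⁻¹) · y⁻¹ = x⁸

Answer: x⁸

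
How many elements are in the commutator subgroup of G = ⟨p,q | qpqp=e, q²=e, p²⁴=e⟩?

G' = [G, G] is generated by all commutators. The generator-pair commutators are: [p, q] = p².
The subgroup they normally generate is {e, p², p⁴, p⁶, p⁸, p¹⁰, p¹², p¹⁴, p¹⁶, p¹⁸, p²⁰, p²²}, of order 12.
Check: |G/G'| = 48/12 = 4 is the order of the abelianisation.

Answer: 12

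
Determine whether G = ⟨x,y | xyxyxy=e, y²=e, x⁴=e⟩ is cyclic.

Every cyclic group is abelian. But x·y = xy while y·x = yx, so x·y ≠ y·x and G is not abelian. Hence G is not cyclic.

Answer: No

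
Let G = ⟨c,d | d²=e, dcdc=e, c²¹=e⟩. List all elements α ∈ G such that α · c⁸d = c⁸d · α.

⟨c⁸d⟩ ⊆ C_G(c⁸d) since powers of c⁸d commute with c⁸d; so |C_G(c⁸d)| ≥ |⟨c⁸d⟩| = 2.
By orbit–stabilizer, |C_G(c⁸d)| = |G| / |conj. class of c⁸d| = 42 / 21 = 2.
The 2 elements commuting with c⁸d are {e, c⁸d}.

Answer: {e, c⁸d}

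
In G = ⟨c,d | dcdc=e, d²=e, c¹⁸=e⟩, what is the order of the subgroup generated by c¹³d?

|⟨c¹³d⟩| equals the order of c¹³d. Compute successive powers until reaching e:
  (c¹³d)¹ = c¹³d, (c¹³d)² = e.
The smallest positive k with (c¹³d)ᵏ = e is 2, so |⟨c¹³d⟩| = 2.

Answer: 2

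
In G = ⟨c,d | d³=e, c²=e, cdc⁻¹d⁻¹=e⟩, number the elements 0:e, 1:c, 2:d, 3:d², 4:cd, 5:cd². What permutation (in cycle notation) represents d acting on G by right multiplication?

(0 2 3)(1 4 5)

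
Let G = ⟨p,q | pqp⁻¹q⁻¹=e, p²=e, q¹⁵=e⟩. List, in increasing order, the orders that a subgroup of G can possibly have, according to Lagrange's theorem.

|G| = 30 = 2 · 3 · 5. By Lagrange's theorem the order of any subgroup divides 30; the divisors of 30 are 1, 2, 3, 5, 6, 10, 15, 30.

Answer: 1, 2, 3, 5, 6, 10, 15, 30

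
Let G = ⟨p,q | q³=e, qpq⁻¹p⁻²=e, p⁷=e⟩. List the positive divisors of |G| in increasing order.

|G| = 21 = 3 · 7. By Lagrange's theorem the order of any subgroup divides 21; the divisors of 21 are 1, 3, 7, 21.

Answer: 1, 3, 7, 21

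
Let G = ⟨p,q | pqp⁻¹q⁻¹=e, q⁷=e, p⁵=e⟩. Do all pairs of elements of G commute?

Each pair of generators commutes: p·q = pq = q·p. Since the generators pairwise commute, every element of G commutes with every other, so G is abelian.

Answer: Yes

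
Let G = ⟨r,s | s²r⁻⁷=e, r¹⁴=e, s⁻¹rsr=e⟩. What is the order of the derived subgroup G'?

G' = [G, G] is generated by all commutators. The generator-pair commutators are: [r, s] = r².
The subgroup they normally generate is {e, r², r⁴, r⁶, r⁸, r¹⁰, r¹²}, of order 7.
Check: |G/G'| = 28/7 = 4 is the order of the abelianisation.

Answer: 7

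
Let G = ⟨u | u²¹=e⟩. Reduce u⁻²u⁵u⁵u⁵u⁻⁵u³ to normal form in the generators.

Multiply left to right, reducing at each step:
  (u¹⁹) · u⁵ = u³
  (u³) · u⁵ = u⁸
  (u⁸) · u⁵ = u¹³
  (u¹³) · u⁻⁵ = u⁸
  (u⁸) · u³ = u¹¹

Answer: u¹¹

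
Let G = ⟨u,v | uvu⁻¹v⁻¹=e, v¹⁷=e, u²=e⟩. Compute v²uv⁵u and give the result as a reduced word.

Multiply left to right, reducing at each step:
  (v²) · u = uv²
  (uv²) · v⁵ = uv⁷
  (uv⁷) · u = v⁷

Answer: v⁷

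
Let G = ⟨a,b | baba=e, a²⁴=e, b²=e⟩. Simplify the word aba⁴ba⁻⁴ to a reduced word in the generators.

Multiply left to right, reducing at each step:
  a · b = ab
  (ab) · a⁴ = a²¹b
  (a²¹b) · b = a²¹
  (a²¹) · a⁻⁴ = a¹⁷

Answer: a¹⁷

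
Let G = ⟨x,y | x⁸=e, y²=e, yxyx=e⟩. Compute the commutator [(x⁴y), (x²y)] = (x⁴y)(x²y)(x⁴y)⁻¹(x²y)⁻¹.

[(x⁴y), (x²y)] = (x⁴y)·(x²y)·(x⁴y)⁻¹·(x²y)⁻¹.
  (x⁴y) · (x²y) = x²
  (x²) · (x⁴y) = x⁶y
  (x⁶y) · (x²y) = x⁴

Answer: x⁴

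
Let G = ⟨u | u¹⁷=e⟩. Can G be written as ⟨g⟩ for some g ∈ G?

|G| = 17. The element u has order 17 (its powers give 17 distinct elements), so ⟨u⟩ = G and G is cyclic.

Answer: Yes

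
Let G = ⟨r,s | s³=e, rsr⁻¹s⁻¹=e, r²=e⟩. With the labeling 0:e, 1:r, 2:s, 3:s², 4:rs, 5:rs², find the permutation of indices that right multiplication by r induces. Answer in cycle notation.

(0 1)(2 4)(3 5)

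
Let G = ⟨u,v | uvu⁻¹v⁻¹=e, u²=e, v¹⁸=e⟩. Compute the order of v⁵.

Compute successive powers until reaching e:
  (v⁵)¹ = v⁵, (v⁵)² = v¹⁰, (v⁵)³ = v¹⁵, (v⁵)⁴ = v², (v⁵)⁵ = v⁷, (v⁵)⁶ = v¹², (v⁵)⁷ = v¹⁷, (v⁵)⁸ = v⁴, (v⁵)⁹ = v⁹, (v⁵)¹⁰ = v¹⁴, (v⁵)¹¹ = v, (v⁵)¹² = v⁶, (v⁵)¹³ = v¹¹, (v⁵)¹⁴ = v¹⁶, (v⁵)¹⁵ = v³, (v⁵)¹⁶ = v⁸, (v⁵)¹⁷ = v¹³, (v⁵)¹⁸ = e.
The smallest positive k with (v⁵)ᵏ = e is 18.

Answer: 18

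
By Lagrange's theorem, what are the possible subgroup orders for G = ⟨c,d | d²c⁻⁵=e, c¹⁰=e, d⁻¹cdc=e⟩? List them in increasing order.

|G| = 20 = 2² · 5. By Lagrange's theorem the order of any subgroup divides 20; the divisors of 20 are 1, 2, 4, 5, 10, 20.

Answer: 1, 2, 4, 5, 10, 20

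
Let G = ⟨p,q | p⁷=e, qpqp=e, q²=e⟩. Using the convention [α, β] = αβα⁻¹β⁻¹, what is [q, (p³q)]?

[q, (p³q)] = q·(p³q)·q⁻¹·(p³q)⁻¹.
  q · (p³q) = p⁴
  (p⁴) · q = p⁴q
  (p⁴q) · (p³q) = p

Answer: p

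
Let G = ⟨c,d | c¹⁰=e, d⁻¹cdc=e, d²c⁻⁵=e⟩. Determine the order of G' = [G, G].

G' = [G, G] is generated by all commutators. The generator-pair commutators are: [c, d] = c².
The subgroup they normally generate is {e, c², c⁴, c⁶, c⁸}, of order 5.
Check: |G/G'| = 20/5 = 4 is the order of the abelianisation.

Answer: 5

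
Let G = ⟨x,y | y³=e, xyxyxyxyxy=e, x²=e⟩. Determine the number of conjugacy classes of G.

The conjugacy classes (representative and size) are:
  [e] (size 1), [xyxy²xyxy²x] (size 15), [yxyxy²x] (size 20), [xy²xy²x] (size 12), [y²xyxy²] (size 12).
Class equation: 1 + 15 + 20 + 12 + 12 = 60 = |G|. So G has 5 conjugacy classes.

Answer: 5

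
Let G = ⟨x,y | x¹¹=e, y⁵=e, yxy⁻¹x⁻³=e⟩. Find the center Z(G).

An element z ∈ Z(G) iff z commutes with every generator.
For example e is central: e·x = x = x·e; e·y = y = y·e.
Whereas x ∉ Z(G) since x·y = xy ≠ x³y = y·x.
Checking each of the 55 elements this way gives Z(G) = {e}, of order 1.

Answer: {e}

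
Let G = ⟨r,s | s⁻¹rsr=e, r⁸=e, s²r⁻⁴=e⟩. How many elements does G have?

Enumerate words in the generators, reducing via the relations: the distinct elements are
  {e, r, s, rs, r², r³, r⁴, r⁵, r⁶, r⁷, r²s, r³s, s⁻¹, rs⁻¹, r²s⁻¹, r³s⁻¹}.
No further products give new elements, so |G| = 16.

Answer: 16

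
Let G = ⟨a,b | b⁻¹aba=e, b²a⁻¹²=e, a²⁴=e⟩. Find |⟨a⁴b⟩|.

|⟨a⁴b⟩| equals the order of a⁴b. Compute successive powers until reaching e:
  (a⁴b)¹ = a⁴b, (a⁴b)² = a¹², (a⁴b)³ = a⁴b⁻¹, (a⁴b)⁴ = e.
The smallest positive k with (a⁴b)ᵏ = e is 4, so |⟨a⁴b⟩| = 4.

Answer: 4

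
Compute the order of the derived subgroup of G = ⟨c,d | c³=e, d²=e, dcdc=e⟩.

G' = [G, G] is generated by all commutators. The generator-pair commutators are: [c, d] = c².
The subgroup they normally generate is {e, c, c²}, of order 3.
Check: |G/G'| = 6/3 = 2 is the order of the abelianisation.

Answer: 3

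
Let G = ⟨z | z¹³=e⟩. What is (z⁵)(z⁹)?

Compute (z⁵) · (z⁹) by multiplying left to right and reducing via the relations at each step:
  (z⁵) · z⁹ = z

Answer: z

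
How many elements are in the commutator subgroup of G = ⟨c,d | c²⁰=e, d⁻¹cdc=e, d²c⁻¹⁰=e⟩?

G' = [G, G] is generated by all commutators. The generator-pair commutators are: [c, d] = c².
The subgroup they normally generate is {e, c², c⁴, c⁶, c⁸, c¹⁰, c¹², c¹⁴, c¹⁶, c¹⁸}, of order 10.
Check: |G/G'| = 40/10 = 4 is the order of the abelianisation.

Answer: 10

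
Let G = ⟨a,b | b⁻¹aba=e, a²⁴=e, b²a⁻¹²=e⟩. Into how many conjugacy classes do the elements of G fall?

The conjugacy classes (representative and size) are:
  [e] (size 1), [a] (size 2), [a²] (size 2), [a³] (size 2), [a⁴] (size 2), [a⁵] (size 2), [a¹⁸] (size 2), [a⁷] (size 2), [a¹⁶] (size 2), [a¹⁵] (size 2), [a¹⁴] (size 2), [a¹³] (size 2), [a¹²] (size 1), [a⁶b] (size 12), [a⁵b⁻¹] (size 12).
Class equation: 1 + 2 + 2 + 2 + 2 + 2 + 2 + 2 + 2 + 2 + 2 + 2 + 1 + 12 + 12 = 48 = |G|. So G has 15 conjugacy classes.

Answer: 15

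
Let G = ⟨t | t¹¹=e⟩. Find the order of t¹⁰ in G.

Compute successive powers until reaching e:
  (t¹⁰)¹ = t¹⁰, (t¹⁰)² = t⁹, (t¹⁰)³ = t⁸, (t¹⁰)⁴ = t⁷, (t¹⁰)⁵ = t⁶, (t¹⁰)⁶ = t⁵, (t¹⁰)⁷ = t⁴, (t¹⁰)⁸ = t³, (t¹⁰)⁹ = t², (t¹⁰)¹⁰ = t, (t¹⁰)¹¹ = e.
The smallest positive k with (t¹⁰)ᵏ = e is 11.

Answer: 11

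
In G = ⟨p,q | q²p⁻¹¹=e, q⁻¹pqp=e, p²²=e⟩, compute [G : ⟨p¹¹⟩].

First find ord(p¹¹) by computing successive powers:
  (p¹¹)¹ = p¹¹, (p¹¹)² = e.
So |⟨p¹¹⟩| = ord(p¹¹) = 2. With |G| = 44, by Lagrange [G : ⟨p¹¹⟩] = 44/2 = 22.

Answer: 22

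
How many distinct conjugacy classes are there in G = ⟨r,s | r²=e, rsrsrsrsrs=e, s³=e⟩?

The conjugacy classes (representative and size) are:
  [e] (size 1), [rsrs²rsrs²r] (size 15), [srsrs²r] (size 20), [rs²rs²r] (size 12), [s²rsrs²] (size 12).
Class equation: 1 + 15 + 20 + 12 + 12 = 60 = |G|. So G has 5 conjugacy classes.

Answer: 5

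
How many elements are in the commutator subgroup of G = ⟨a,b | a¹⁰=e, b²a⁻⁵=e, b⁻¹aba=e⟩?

G' = [G, G] is generated by all commutators. The generator-pair commutators are: [a, b] = a².
The subgroup they normally generate is {e, a², a⁴, a⁶, a⁸}, of order 5.
Check: |G/G'| = 20/5 = 4 is the order of the abelianisation.

Answer: 5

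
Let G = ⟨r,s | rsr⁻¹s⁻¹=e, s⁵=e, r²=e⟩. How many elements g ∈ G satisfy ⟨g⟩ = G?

G is cyclic of order 10. An element generates G iff its order is 10, and a cyclic group of order 10 has exactly φ(10) = 4 such elements.

Answer: 4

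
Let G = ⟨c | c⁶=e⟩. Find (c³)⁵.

Compute successive powers of (c³), reducing at each step:
  (c³)²: (c³) · c³ = e
  (c³)³: e · c³ = c³
  (c³)⁴: (c³) · c³ = e
  (c³)⁵: e · c³ = c³

Answer: c³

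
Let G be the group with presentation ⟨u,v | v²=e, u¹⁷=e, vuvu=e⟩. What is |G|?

Enumerate words in the generators, reducing via the relations: the distinct elements are
  {e, u, v, uv, u², u³, u⁴, u⁵, u⁶, u⁷, u⁸, u⁹, u²v, u³v, u¹², u¹³, u¹¹, u¹⁰, u¹⁴, u¹⁵, u¹⁶, u⁴v, u⁵v, u⁶v, u⁷v, u⁸v, u⁹v, u¹²v, u¹³v, u¹¹v, u¹⁰v, u¹⁴v, u¹⁵v, u¹⁶v}.
No further products give new elements, so |G| = 34.

Answer: 34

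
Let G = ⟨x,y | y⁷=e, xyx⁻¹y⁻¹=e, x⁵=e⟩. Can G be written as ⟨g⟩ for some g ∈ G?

|G| = 35. The element xy has order 35 (its powers give 35 distinct elements), so ⟨xy⟩ = G and G is cyclic.

Answer: Yes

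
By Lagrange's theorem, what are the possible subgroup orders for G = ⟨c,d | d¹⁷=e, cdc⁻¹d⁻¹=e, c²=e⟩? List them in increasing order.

|G| = 34 = 2 · 17. By Lagrange's theorem the order of any subgroup divides 34; the divisors of 34 are 1, 2, 17, 34.

Answer: 1, 2, 17, 34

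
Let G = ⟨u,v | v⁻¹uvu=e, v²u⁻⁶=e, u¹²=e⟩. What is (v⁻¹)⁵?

Compute successive powers of (v⁻¹), reducing at each step:
  (v⁻¹)²: (v⁻¹) · v⁻¹ = u⁶
  (v⁻¹)³: (u⁶) · v⁻¹ = v
  (v⁻¹)⁴: v · v⁻¹ = e
  (v⁻¹)⁵: e · v⁻¹ = v⁻¹

Answer: v⁻¹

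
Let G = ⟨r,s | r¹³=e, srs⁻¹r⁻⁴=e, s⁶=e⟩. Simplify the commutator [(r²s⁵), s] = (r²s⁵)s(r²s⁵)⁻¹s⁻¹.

[(r²s⁵), s] = (r²s⁵)·s·(r²s⁵)⁻¹·s⁻¹.
  (r²s⁵) · s = r²
  (r²) · (r⁵s) = r⁷s
  (r⁷s) · (s⁵) = r⁷

Answer: r⁷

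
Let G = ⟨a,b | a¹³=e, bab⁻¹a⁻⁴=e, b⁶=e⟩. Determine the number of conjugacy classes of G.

The conjugacy classes (representative and size) are:
  [e] (size 1), [a⁴] (size 6), [a¹¹] (size 6), [a⁷b] (size 13), [a⁸b²] (size 13), [a¹²b³] (size 13), [a⁵b⁴] (size 13), [a¹¹b⁵] (size 13).
Class equation: 1 + 6 + 6 + 13 + 13 + 13 + 13 + 13 = 78 = |G|. So G has 8 conjugacy classes.

Answer: 8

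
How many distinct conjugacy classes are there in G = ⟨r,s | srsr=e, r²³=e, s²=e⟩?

The conjugacy classes (representative and size) are:
  [e] (size 1), [r] (size 2), [r²¹] (size 2), [r²⁰] (size 2), [r⁴] (size 2), [r¹⁸] (size 2), [r⁶] (size 2), [r¹⁶] (size 2), [r⁸] (size 2), [r⁹] (size 2), [r¹⁰] (size 2), [r¹²] (size 2), [r¹⁸s] (size 23).
Class equation: 1 + 2 + 2 + 2 + 2 + 2 + 2 + 2 + 2 + 2 + 2 + 2 + 23 = 46 = |G|. So G has 13 conjugacy classes.

Answer: 13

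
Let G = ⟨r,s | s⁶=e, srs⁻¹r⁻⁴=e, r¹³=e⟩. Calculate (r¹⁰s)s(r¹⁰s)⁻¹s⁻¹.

[(r¹⁰s), s] = (r¹⁰s)·s·(r¹⁰s)⁻¹·s⁻¹.
  (r¹⁰s) · s = r¹⁰s²
  (r¹⁰s²) · (r⁴s⁵) = r⁹s
  (r⁹s) · (s⁵) = r⁹

Answer: r⁹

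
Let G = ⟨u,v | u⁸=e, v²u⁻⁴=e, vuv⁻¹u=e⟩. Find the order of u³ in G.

Compute successive powers until reaching e:
  (u³)¹ = u³, (u³)² = u⁶, (u³)³ = u, (u³)⁴ = u⁴, (u³)⁵ = u⁷, (u³)⁶ = u², (u³)⁷ = u⁵, (u³)⁸ = e.
The smallest positive k with (u³)ᵏ = e is 8.

Answer: 8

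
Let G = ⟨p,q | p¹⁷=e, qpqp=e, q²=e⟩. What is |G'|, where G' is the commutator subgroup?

G' = [G, G] is generated by all commutators. The generator-pair commutators are: [p, q] = p².
The subgroup they normally generate is {e, p, p², p³, p⁴, p⁵, p⁶, p⁷, p⁸, p⁹, p¹⁰, p¹¹, p¹², p¹³, p¹⁴, p¹⁵, p¹⁶}, of order 17.
Check: |G/G'| = 34/17 = 2 is the order of the abelianisation.

Answer: 17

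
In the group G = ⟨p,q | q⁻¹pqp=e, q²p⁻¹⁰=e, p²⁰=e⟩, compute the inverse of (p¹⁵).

The order of (p¹⁵) is 4 (smallest k with (p¹⁵)ᵏ = e), so (p¹⁵)⁻¹ = (p¹⁵)³ = p⁵.
Check: (p¹⁵) · (p⁵) → (p¹⁵) · p⁵ = e, giving e as required.

Answer: p⁵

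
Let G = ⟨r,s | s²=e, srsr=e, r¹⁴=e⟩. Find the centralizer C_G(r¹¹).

⟨r¹¹⟩ ⊆ C_G(r¹¹) since powers of r¹¹ commute with r¹¹; so |C_G(r¹¹)| ≥ |⟨r¹¹⟩| = 14.
By orbit–stabilizer, |C_G(r¹¹)| = |G| / |conj. class of r¹¹| = 28 / 2 = 14.
The 14 elements commuting with r¹¹ are {e, r, r², r³, r⁴, r⁵, r⁶, r⁷, r⁸, r⁹, r¹⁰, r¹¹, r¹², r¹³}.

Answer: {e, r, r², r³, r⁴, r⁵, r⁶, r⁷, r⁸, r⁹, r¹⁰, r¹¹, r¹², r¹³}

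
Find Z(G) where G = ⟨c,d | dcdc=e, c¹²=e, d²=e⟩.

An element z ∈ Z(G) iff z commutes with every generator.
For example c⁶ is central: (c⁶)·c = c⁷ = c·(c⁶); (c⁶)·d = c⁶d = d·(c⁶).
Whereas c ∉ Z(G) since c·d = cd ≠ c¹¹d = d·c.
Checking each of the 24 elements this way gives Z(G) = {e, c⁶}, of order 2.

Answer: {e, c⁶}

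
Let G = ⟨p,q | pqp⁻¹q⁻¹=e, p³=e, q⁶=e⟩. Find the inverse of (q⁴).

The order of (q⁴) is 3 (smallest k with (q⁴)ᵏ = e), so (q⁴)⁻¹ = (q⁴)² = q².
Check: (q⁴) · (q²) → (q⁴) · q² = e, giving e as required.

Answer: q²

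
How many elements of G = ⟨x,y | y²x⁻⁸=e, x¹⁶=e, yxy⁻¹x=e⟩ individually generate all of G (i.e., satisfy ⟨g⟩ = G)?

⟨g⟩ = G would require ord(g) = |G| = 32, but the maximum element order in G is 16 < 32. So G is not cyclic and no single element generates it: the count is 0.

Answer: 0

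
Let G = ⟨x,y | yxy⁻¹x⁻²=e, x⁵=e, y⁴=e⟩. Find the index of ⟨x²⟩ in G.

First find ord(x²) by computing successive powers:
  (x²)¹ = x², (x²)² = x⁴, (x²)³ = x, (x²)⁴ = x³, (x²)⁵ = e.
So |⟨x²⟩| = ord(x²) = 5. With |G| = 20, by Lagrange [G : ⟨x²⟩] = 20/5 = 4.

Answer: 4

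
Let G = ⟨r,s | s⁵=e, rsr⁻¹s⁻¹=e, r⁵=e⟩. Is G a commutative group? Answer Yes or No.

Each pair of generators commutes: r·s = rs = s·r. Since the generators pairwise commute, every element of G commutes with every other, so G is abelian.

Answer: Yes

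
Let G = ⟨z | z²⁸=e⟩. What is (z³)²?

Compute successive powers of (z³), reducing at each step:
  (z³)²: (z³) · z³ = z⁶

Answer: z⁶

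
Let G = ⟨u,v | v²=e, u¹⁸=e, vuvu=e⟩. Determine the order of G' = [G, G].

G' = [G, G] is generated by all commutators. The generator-pair commutators are: [u, v] = u².
The subgroup they normally generate is {e, u², u⁴, u⁶, u⁸, u¹⁰, u¹², u¹⁴, u¹⁶}, of order 9.
Check: |G/G'| = 36/9 = 4 is the order of the abelianisation.

Answer: 9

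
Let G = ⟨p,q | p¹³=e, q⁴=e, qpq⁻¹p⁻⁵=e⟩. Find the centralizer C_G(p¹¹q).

⟨p¹¹q⟩ ⊆ C_G(p¹¹q) since powers of p¹¹q commute with p¹¹q; so |C_G(p¹¹q)| ≥ |⟨p¹¹q⟩| = 4.
By orbit–stabilizer, |C_G(p¹¹q)| = |G| / |conj. class of p¹¹q| = 52 / 13 = 4.
The 4 elements commuting with p¹¹q are {e, pq², p³q³, p¹¹q}.

Answer: {e, pq², p³q³, p¹¹q}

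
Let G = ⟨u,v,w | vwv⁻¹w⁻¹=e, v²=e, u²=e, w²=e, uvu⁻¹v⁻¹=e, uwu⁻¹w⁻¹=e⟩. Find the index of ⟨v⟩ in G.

First find ord(v) by computing successive powers:
  v¹ = v, v² = e.
So |⟨v⟩| = ord(v) = 2. With |G| = 8, by Lagrange [G : ⟨v⟩] = 8/2 = 4.

Answer: 4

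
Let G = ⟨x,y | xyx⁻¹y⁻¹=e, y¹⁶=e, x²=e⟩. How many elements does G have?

Enumerate words in the generators, reducing via the relations: the distinct elements are
  {e, x, y, xy, y², y³, y⁴, y⁵, y⁶, y⁷, y⁸, y⁹, xy², xy³, xy⁴, xy⁵, xy⁶, xy⁷, xy⁸, xy⁹, y¹², y¹³, y¹¹, y¹⁰, y¹⁴, y¹⁵, xy¹², xy¹³, xy¹¹, xy¹⁰, xy¹⁴, xy¹⁵}.
No further products give new elements, so |G| = 32.

Answer: 32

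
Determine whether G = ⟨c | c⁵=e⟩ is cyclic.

|G| = 5. The element c has order 5 (its powers give 5 distinct elements), so ⟨c⟩ = G and G is cyclic.

Answer: Yes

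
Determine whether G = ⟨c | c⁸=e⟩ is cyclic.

|G| = 8. The element c has order 8 (its powers give 8 distinct elements), so ⟨c⟩ = G and G is cyclic.

Answer: Yes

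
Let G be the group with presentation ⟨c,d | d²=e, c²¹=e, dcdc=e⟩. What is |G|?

Enumerate words in the generators, reducing via the relations: the distinct elements are
  {c, d, e, cd, c², c³, c⁴, c⁵, c⁶, c⁷, c⁸, c⁹, c²d, c²⁰, c³d, c¹², c¹³, c¹¹, c¹⁰, c¹⁴, c¹⁵, c¹⁶, c¹⁷, c¹⁸, c¹⁹, c⁴d, c⁵d, c⁶d, c⁷d, c⁸d, c⁹d, c²⁰d, c¹²d, c¹³d, c¹¹d, c¹⁰d, c¹⁴d, c¹⁵d, c¹⁶d, c¹⁷d, c¹⁸d, c¹⁹d}.
No further products give new elements, so |G| = 42.

Answer: 42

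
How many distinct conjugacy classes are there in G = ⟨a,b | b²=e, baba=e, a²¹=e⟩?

The conjugacy classes (representative and size) are:
  [e] (size 1), [a²⁰] (size 2), [a²] (size 2), [a³] (size 2), [a¹⁷] (size 2), [a⁵] (size 2), [a⁶] (size 2), [a⁷] (size 2), [a⁸] (size 2), [a⁹] (size 2), [a¹⁰] (size 2), [b] (size 21).
Class equation: 1 + 2 + 2 + 2 + 2 + 2 + 2 + 2 + 2 + 2 + 2 + 21 = 42 = |G|. So G has 12 conjugacy classes.

Answer: 12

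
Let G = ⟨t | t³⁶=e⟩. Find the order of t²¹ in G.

Compute successive powers until reaching e:
  (t²¹)¹ = t²¹, (t²¹)² = t⁶, (t²¹)³ = t²⁷, (t²¹)⁴ = t¹², (t²¹)⁵ = t³³, (t²¹)⁶ = t¹⁸, (t²¹)⁷ = t³, (t²¹)⁸ = t²⁴, (t²¹)⁹ = t⁹, (t²¹)¹⁰ = t³⁰, (t²¹)¹¹ = t¹⁵, (t²¹)¹² = e.
The smallest positive k with (t²¹)ᵏ = e is 12.

Answer: 12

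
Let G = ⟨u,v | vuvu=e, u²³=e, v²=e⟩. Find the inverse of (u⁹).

The order of (u⁹) is 23 (smallest k with (u⁹)ᵏ = e), so (u⁹)⁻¹ = (u⁹)²² = u¹⁴.
Check: (u⁹) · (u¹⁴) → (u⁹) · u¹⁴ = e, giving e as required.

Answer: u¹⁴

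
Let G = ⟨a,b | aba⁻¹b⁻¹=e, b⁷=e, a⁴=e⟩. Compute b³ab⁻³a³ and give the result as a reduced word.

Multiply left to right, reducing at each step:
  (b³) · a = ab³
  (ab³) · b⁻³ = a
  a · a³ = e

Answer: e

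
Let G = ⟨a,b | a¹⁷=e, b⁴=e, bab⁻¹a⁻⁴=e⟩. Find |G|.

Enumerate words in the generators, reducing via the relations: the distinct elements are
  {a, b, e, ab, a², a³, a⁴, a⁵, a⁶, a⁷, a⁸, a⁹, b², b³, ab², ab³, a²b, a³b, a¹², a¹³, a¹¹, a¹⁰, a¹⁴, a¹⁵, a¹⁶, a⁴b, a⁵b, a⁶b, a⁷b, a⁸b, a⁹b, a²b², a²b³, a³b², a³b³, a¹²b, a¹³b, a¹¹b, a¹⁰b, a¹⁴b, a¹⁵b, a¹⁶b, a⁴b², a⁴b³, a⁵b², a⁵b³, a⁶b², a⁶b³, a⁷b², a⁷b³, a⁸b², a⁸b³, a⁹b², a⁹b³, a¹²b², a¹²b³, a¹³b², a¹³b³, a¹¹b², a¹¹b³, a¹⁰b², a¹⁰b³, a¹⁴b², a¹⁴b³, a¹⁵b², a¹⁵b³, a¹⁶b², a¹⁶b³}.
No further products give new elements, so |G| = 68.

Answer: 68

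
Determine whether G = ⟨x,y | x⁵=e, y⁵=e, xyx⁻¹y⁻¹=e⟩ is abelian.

Each pair of generators commutes: x·y = xy = y·x. Since the generators pairwise commute, every element of G commutes with every other, so G is abelian.

Answer: Yes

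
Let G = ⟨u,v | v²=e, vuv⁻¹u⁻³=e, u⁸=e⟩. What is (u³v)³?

Compute successive powers of (u³v), reducing at each step:
  (u³v)²: (u³v) · u³ = u⁴v;   (u⁴v) · v = u⁴
  (u³v)³: (u⁴) · u³ = u⁷;   (u⁷) · v = u⁷v

Answer: u⁷v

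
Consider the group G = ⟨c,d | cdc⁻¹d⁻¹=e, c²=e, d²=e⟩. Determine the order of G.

Enumerate words in the generators, reducing via the relations: the distinct elements are
  {c, d, e, cd}.
No further products give new elements, so |G| = 4.

Answer: 4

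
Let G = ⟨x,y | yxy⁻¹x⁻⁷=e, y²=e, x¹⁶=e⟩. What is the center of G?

An element z ∈ Z(G) iff z commutes with every generator.
For example x⁸ is central: (x⁸)·x = x⁹ = x·(x⁸); (x⁸)·y = x⁸y = y·(x⁸).
Whereas x ∉ Z(G) since x·y = xy ≠ x⁷y = y·x.
Checking each of the 32 elements this way gives Z(G) = {e, x⁸}, of order 2.

Answer: {e, x⁸}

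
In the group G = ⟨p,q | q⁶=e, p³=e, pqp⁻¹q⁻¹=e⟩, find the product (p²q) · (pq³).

Compute (p²q) · (pq³) by multiplying left to right and reducing via the relations at each step:
  (p²q) · p = q
  q · q³ = q⁴

Answer: q⁴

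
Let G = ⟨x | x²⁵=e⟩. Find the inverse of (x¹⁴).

The order of (x¹⁴) is 25 (smallest k with (x¹⁴)ᵏ = e), so (x¹⁴)⁻¹ = (x¹⁴)²⁴ = x¹¹.
Check: (x¹⁴) · (x¹¹) → (x¹⁴) · x¹¹ = e, giving e as required.

Answer: x¹¹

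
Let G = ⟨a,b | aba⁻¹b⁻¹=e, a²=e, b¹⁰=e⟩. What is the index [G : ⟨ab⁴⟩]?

First find ord(ab⁴) by computing successive powers:
  (ab⁴)¹ = ab⁴, (ab⁴)² = b⁸, (ab⁴)³ = ab², (ab⁴)⁴ = b⁶, (ab⁴)⁵ = a, (ab⁴)⁶ = b⁴, (ab⁴)⁷ = ab⁸, (ab⁴)⁸ = b², (ab⁴)⁹ = ab⁶, (ab⁴)¹⁰ = e.
So |⟨ab⁴⟩| = ord(ab⁴) = 10. With |G| = 20, by Lagrange [G : ⟨ab⁴⟩] = 20/10 = 2.

Answer: 2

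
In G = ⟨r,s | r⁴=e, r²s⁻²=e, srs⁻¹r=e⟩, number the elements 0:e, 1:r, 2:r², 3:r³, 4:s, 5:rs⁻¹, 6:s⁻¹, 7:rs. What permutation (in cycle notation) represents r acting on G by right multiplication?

(0 1 2 3)(4 5 6 7)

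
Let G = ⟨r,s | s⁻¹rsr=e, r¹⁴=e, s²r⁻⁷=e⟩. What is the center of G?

An element z ∈ Z(G) iff z commutes with every generator.
For example r⁷ is central: (r⁷)·r = r⁸ = r·(r⁷); (r⁷)·s = s⁻¹ = s·(r⁷).
Whereas r ∉ Z(G) since r·s = rs ≠ r⁶s⁻¹ = s·r.
Checking each of the 28 elements this way gives Z(G) = {e, r⁷}, of order 2.

Answer: {e, r⁷}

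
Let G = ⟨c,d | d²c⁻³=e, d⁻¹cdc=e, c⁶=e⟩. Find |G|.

Enumerate words in the generators, reducing via the relations: the distinct elements are
  {c, d, e, cd, c², c³, c⁴, c⁵, c²d, d⁻¹, cd⁻¹, c²d⁻¹}.
No further products give new elements, so |G| = 12.

Answer: 12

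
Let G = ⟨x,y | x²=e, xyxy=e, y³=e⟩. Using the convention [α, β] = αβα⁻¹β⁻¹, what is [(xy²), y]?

[(xy²), y] = (xy²)·y·(xy²)⁻¹·y⁻¹.
  (xy²) · y = x
  x · (xy²) = y²
  (y²) · (y²) = y

Answer: y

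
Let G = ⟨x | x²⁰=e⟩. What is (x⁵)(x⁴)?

Compute (x⁵) · (x⁴) by multiplying left to right and reducing via the relations at each step:
  (x⁵) · x⁴ = x⁹

Answer: x⁹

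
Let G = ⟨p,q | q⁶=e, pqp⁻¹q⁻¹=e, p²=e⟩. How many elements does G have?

Enumerate words in the generators, reducing via the relations: the distinct elements are
  {e, p, q, pq, q², q³, q⁴, q⁵, pq², pq³, pq⁴, pq⁵}.
No further products give new elements, so |G| = 12.

Answer: 12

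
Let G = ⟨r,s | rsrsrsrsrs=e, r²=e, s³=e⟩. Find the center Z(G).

An element z ∈ Z(G) iff z commutes with every generator.
For example e is central: e·r = r = r·e; e·s = s = s·e.
Whereas r ∉ Z(G) since r·s = rs ≠ sr = s·r.
Checking each of the 60 elements this way gives Z(G) = {e}, of order 1.

Answer: {e}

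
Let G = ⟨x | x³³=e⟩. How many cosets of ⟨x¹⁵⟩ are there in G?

First find ord(x¹⁵) by computing successive powers:
  (x¹⁵)¹ = x¹⁵, (x¹⁵)² = x³⁰, (x¹⁵)³ = x¹², (x¹⁵)⁴ = x²⁷, (x¹⁵)⁵ = x⁹, (x¹⁵)⁶ = x²⁴, (x¹⁵)⁷ = x⁶, (x¹⁵)⁸ = x²¹, (x¹⁵)⁹ = x³, (x¹⁵)¹⁰ = x¹⁸, (x¹⁵)¹¹ = e.
So |⟨x¹⁵⟩| = ord(x¹⁵) = 11. With |G| = 33, by Lagrange [G : ⟨x¹⁵⟩] = 33/11 = 3.

Answer: 3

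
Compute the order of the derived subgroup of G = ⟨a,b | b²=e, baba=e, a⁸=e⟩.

G' = [G, G] is generated by all commutators. The generator-pair commutators are: [a, b] = a².
The subgroup they normally generate is {e, a², a⁴, a⁶}, of order 4.
Check: |G/G'| = 16/4 = 4 is the order of the abelianisation.

Answer: 4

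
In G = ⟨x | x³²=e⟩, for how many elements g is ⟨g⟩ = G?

G is cyclic of order 32. An element generates G iff its order is 32, and a cyclic group of order 32 has exactly φ(32) = 16 such elements.

Answer: 16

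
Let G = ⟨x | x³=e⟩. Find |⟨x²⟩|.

|⟨x²⟩| equals the order of x². Compute successive powers until reaching e:
  (x²)¹ = x², (x²)² = x, (x²)³ = e.
The smallest positive k with (x²)ᵏ = e is 3, so |⟨x²⟩| = 3.

Answer: 3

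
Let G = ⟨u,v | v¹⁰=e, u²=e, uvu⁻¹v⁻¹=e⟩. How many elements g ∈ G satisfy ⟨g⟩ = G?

⟨g⟩ = G would require ord(g) = |G| = 20, but the maximum element order in G is 10 < 20. So G is not cyclic and no single element generates it: the count is 0.

Answer: 0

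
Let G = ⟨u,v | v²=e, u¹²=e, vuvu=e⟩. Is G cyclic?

Every cyclic group is abelian. But u·v = uv while v·u = u¹¹v, so u·v ≠ v·u and G is not abelian. Hence G is not cyclic.

Answer: No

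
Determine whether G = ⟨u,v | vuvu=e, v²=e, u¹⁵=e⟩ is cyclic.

Every cyclic group is abelian. But u·v = uv while v·u = u¹⁴v, so u·v ≠ v·u and G is not abelian. Hence G is not cyclic.

Answer: No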